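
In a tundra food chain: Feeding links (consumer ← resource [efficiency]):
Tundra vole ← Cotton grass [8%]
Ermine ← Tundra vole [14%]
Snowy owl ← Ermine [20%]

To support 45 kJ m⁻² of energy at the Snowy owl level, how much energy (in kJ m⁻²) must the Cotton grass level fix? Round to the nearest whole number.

20089 kJ m⁻²

Cumulative transfer efficiency: 0.08 × 0.14 × 0.2 = 0.00224
Cotton grass energy = 45 / 0.00224 = 20089 kJ m⁻²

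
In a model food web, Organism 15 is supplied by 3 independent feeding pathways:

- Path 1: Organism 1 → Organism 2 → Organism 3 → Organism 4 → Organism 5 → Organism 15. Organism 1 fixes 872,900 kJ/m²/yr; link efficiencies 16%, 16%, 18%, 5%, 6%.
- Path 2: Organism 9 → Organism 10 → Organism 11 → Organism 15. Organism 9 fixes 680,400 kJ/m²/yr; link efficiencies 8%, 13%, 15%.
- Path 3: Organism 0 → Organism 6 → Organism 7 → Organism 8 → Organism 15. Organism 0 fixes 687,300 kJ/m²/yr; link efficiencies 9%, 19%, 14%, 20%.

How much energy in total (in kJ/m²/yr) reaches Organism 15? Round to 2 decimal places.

Path 1: 872900 × 0.16 × 0.16 × 0.18 × 0.05 × 0.06 = 12.0669696 kJ/m²/yr
Path 2: 680400 × 0.08 × 0.13 × 0.15 = 1061.424 kJ/m²/yr
Path 3: 687300 × 0.09 × 0.19 × 0.14 × 0.2 = 329.07924 kJ/m²/yr
Total at Organism 15: 12.0669696 + 1061.424 + 329.07924 = 1402.5702096 kJ/m²/yr

1402.57 kJ/m²/yr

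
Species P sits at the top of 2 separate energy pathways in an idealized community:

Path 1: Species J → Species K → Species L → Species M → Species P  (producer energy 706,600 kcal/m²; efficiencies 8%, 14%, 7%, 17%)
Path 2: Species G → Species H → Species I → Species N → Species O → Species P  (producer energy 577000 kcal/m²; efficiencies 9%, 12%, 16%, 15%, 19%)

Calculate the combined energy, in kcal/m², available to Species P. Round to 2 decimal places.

Path 1: 706600 × 0.08 × 0.14 × 0.07 × 0.17 = 94.175648 kcal/m²
Path 2: 577000 × 0.09 × 0.12 × 0.16 × 0.15 × 0.19 = 28.416096 kcal/m²
Total at Species P: 94.175648 + 28.416096 = 122.591744 kcal/m²

122.59 kcal/m²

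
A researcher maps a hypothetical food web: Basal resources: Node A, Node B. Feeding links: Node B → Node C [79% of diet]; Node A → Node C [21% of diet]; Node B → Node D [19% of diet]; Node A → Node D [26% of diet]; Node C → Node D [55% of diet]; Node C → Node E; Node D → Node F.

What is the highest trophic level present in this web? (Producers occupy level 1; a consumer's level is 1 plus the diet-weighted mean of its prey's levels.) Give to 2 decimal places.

Node C: 1 + (0.79×1 + 0.21×1) = 2
Node D: 1 + (0.19×1 + 0.26×1 + 0.55×2) = 2.55
Node E: 1 + 2 = 3
Node F: 1 + 2.55 = 3.55

3.55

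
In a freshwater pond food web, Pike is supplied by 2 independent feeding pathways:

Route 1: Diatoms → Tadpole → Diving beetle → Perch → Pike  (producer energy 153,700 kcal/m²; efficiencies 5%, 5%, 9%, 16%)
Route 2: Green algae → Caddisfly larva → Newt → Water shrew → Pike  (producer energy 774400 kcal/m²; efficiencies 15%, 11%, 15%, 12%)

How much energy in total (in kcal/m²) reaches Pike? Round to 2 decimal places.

Route 1: 153700 × 0.05 × 0.05 × 0.09 × 0.16 = 5.5332 kcal/m²
Route 2: 774400 × 0.15 × 0.11 × 0.15 × 0.12 = 229.9968 kcal/m²
Total at Pike: 5.5332 + 229.9968 = 235.53 kcal/m²

235.53 kcal/m²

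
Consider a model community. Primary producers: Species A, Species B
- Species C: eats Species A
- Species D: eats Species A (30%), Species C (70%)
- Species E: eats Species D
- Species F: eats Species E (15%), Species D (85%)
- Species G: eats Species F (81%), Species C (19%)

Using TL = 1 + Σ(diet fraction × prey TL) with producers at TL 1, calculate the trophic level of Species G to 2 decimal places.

Species C: 1 + 1 = 2
Species D: 1 + (0.3×1 + 0.7×2) = 2.7
Species E: 1 + 2.7 = 3.7
Species F: 1 + (0.15×3.7 + 0.85×2.7) = 3.85
Species G: 1 + (0.81×3.85 + 0.19×2) = 4.4985

4.50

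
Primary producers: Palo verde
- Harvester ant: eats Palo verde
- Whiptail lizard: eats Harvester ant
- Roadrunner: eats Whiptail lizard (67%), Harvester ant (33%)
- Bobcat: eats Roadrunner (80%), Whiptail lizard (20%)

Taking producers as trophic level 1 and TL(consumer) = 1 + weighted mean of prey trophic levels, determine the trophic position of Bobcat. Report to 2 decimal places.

4.54

Harvester ant: 1 + 1 = 2
Whiptail lizard: 1 + 2 = 3
Roadrunner: 1 + (0.67×3 + 0.33×2) = 3.67
Bobcat: 1 + (0.8×3.67 + 0.2×3) = 4.536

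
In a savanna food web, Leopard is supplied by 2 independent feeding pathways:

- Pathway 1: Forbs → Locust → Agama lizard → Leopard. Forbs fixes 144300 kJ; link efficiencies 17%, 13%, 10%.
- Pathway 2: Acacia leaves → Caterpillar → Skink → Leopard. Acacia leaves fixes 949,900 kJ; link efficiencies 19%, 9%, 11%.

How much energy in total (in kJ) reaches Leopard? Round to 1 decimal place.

Pathway 1: 144300 × 0.17 × 0.13 × 0.1 = 318.903 kJ
Pathway 2: 949900 × 0.19 × 0.09 × 0.11 = 1786.7619 kJ
Total at Leopard: 318.903 + 1786.7619 = 2105.6649 kJ

2105.7 kJ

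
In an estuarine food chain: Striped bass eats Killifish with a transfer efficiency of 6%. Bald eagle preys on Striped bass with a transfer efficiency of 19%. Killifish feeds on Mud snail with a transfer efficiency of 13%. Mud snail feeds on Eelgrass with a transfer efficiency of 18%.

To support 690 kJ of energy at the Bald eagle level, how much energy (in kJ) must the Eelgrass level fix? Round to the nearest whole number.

2586595 kJ

Cumulative transfer efficiency: 0.18 × 0.13 × 0.06 × 0.19 = 0.00026676
Eelgrass energy = 690 / 0.00026676 = 2586595 kJ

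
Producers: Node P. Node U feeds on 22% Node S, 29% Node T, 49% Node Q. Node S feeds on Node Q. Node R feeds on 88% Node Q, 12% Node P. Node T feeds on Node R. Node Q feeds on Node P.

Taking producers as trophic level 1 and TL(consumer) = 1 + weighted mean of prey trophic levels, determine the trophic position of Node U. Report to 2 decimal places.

3.77

Node Q: 1 + 1 = 2
Node R: 1 + (0.88×2 + 0.12×1) = 2.88
Node S: 1 + 2 = 3
Node T: 1 + 2.88 = 3.88
Node U: 1 + (0.22×3 + 0.29×3.88 + 0.49×2) = 3.7652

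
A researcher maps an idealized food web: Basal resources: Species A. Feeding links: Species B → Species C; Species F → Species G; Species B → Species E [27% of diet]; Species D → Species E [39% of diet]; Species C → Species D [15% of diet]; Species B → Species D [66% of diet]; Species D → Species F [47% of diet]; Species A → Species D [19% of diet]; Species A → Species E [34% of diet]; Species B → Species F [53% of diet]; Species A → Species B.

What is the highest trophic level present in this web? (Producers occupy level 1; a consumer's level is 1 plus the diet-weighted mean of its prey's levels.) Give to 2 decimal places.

Species B: 1 + 1 = 2
Species C: 1 + 2 = 3
Species D: 1 + (0.15×3 + 0.66×2 + 0.19×1) = 2.96
Species E: 1 + (0.34×1 + 0.39×2.96 + 0.27×2) = 3.0344
Species F: 1 + (0.53×2 + 0.47×2.96) = 3.4512
Species G: 1 + 3.4512 = 4.4512

4.45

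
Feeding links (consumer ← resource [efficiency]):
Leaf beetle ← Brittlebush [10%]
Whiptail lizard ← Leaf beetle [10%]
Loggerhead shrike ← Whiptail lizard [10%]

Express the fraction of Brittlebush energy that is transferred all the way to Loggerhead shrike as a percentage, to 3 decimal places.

Product of link efficiencies: 0.1 × 0.1 × 0.1 = 0.001
As a percentage: 0.001 × 100 = 0.100%

0.100%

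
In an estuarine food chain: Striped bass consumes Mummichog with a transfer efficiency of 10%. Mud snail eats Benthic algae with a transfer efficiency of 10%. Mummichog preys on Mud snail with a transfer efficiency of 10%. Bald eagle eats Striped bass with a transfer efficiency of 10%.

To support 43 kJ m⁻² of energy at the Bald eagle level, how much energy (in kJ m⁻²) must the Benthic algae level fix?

Cumulative transfer efficiency: 0.1 × 0.1 × 0.1 × 0.1 = 0.0001
Benthic algae energy = 43 / 0.0001 = 430000 kJ m⁻²

430000 kJ m⁻²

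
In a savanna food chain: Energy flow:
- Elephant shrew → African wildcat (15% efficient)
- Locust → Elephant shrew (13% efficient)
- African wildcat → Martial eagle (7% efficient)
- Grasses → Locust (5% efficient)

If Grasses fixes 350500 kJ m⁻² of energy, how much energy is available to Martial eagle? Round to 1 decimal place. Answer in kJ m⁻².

Locust: 350500 × 0.05 = 17525 kJ m⁻²
Elephant shrew: 17525 × 0.13 = 2278.25 kJ m⁻²
African wildcat: 2278.25 × 0.15 = 341.7375 kJ m⁻²
Martial eagle: 341.7375 × 0.07 = 23.921625 kJ m⁻²

23.9 kJ m⁻²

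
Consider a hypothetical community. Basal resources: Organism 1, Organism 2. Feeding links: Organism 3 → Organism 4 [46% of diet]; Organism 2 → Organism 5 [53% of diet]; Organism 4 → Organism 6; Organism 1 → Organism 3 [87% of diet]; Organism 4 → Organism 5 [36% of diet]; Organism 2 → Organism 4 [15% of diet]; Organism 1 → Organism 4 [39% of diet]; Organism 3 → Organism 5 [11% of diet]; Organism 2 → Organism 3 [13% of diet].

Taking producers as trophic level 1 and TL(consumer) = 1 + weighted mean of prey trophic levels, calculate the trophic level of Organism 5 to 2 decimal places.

Organism 3: 1 + (0.13×1 + 0.87×1) = 2
Organism 4: 1 + (0.46×2 + 0.39×1 + 0.15×1) = 2.46
Organism 5: 1 + (0.36×2.46 + 0.11×2 + 0.53×1) = 2.6356
Organism 6: 1 + 2.46 = 3.46

2.64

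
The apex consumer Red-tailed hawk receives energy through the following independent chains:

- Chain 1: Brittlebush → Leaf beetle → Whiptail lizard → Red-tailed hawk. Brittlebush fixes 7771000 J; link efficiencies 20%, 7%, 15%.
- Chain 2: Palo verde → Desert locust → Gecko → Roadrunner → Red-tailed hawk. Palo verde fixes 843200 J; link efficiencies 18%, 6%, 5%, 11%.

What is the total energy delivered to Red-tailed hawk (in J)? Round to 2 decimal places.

Chain 1: 7771000 × 0.2 × 0.07 × 0.15 = 16319.1 J
Chain 2: 843200 × 0.18 × 0.06 × 0.05 × 0.11 = 50.08608 J
Total at Red-tailed hawk: 16319.1 + 50.08608 = 16369.18608 J

16369.19 J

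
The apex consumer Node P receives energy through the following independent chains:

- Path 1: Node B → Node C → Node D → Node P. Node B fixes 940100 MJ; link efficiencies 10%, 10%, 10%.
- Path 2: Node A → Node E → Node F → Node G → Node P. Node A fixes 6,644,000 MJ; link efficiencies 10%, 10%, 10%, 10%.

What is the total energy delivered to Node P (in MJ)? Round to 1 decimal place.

Path 1: 940100 × 0.1 × 0.1 × 0.1 = 940.1 MJ
Path 2: 6644000 × 0.1 × 0.1 × 0.1 × 0.1 = 664.4 MJ
Total at Node P: 940.1 + 664.4 = 1604.5 MJ

1604.5 MJ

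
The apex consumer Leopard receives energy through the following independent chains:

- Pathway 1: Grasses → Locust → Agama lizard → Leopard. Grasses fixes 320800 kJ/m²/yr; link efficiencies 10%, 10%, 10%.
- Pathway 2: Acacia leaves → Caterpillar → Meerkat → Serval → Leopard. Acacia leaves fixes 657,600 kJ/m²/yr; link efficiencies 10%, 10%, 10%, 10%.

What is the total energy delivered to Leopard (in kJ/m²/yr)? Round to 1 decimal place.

386.6 kJ/m²/yr

Pathway 1: 320800 × 0.1 × 0.1 × 0.1 = 320.8 kJ/m²/yr
Pathway 2: 657600 × 0.1 × 0.1 × 0.1 × 0.1 = 65.76 kJ/m²/yr
Total at Leopard: 320.8 + 65.76 = 386.56 kJ/m²/yr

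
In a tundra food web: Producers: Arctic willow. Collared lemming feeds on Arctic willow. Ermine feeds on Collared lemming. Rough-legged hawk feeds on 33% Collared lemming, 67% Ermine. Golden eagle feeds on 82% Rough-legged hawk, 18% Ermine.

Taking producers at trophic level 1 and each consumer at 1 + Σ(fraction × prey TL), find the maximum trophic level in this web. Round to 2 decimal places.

Collared lemming: 1 + 1 = 2
Ermine: 1 + 2 = 3
Rough-legged hawk: 1 + (0.33×2 + 0.67×3) = 3.67
Golden eagle: 1 + (0.82×3.67 + 0.18×3) = 4.5494

4.55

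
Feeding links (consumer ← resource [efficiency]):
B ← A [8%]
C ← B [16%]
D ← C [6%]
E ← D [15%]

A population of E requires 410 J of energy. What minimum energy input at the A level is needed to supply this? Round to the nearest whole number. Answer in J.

3559028 J

Cumulative transfer efficiency: 0.08 × 0.16 × 0.06 × 0.15 = 0.0001152
A energy = 410 / 0.0001152 = 3559028 J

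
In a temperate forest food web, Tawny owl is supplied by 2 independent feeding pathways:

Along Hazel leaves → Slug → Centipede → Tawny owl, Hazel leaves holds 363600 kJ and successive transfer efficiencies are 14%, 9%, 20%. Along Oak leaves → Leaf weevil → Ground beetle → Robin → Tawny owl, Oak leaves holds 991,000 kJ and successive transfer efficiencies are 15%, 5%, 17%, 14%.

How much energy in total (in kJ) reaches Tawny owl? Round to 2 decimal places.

Via Hazel leaves: 363600 × 0.14 × 0.09 × 0.2 = 916.272 kJ
Via Oak leaves: 991000 × 0.15 × 0.05 × 0.17 × 0.14 = 176.8935 kJ
Total at Tawny owl: 916.272 + 176.8935 = 1093.1655 kJ

1093.17 kJ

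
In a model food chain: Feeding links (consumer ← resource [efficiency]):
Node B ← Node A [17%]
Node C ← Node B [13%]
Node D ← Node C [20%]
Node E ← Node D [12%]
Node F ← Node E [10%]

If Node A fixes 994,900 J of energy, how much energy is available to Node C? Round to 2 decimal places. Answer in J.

Node B: 994900 × 0.17 = 169133 J
Node C: 169133 × 0.13 = 21987.29 J

21987.29 J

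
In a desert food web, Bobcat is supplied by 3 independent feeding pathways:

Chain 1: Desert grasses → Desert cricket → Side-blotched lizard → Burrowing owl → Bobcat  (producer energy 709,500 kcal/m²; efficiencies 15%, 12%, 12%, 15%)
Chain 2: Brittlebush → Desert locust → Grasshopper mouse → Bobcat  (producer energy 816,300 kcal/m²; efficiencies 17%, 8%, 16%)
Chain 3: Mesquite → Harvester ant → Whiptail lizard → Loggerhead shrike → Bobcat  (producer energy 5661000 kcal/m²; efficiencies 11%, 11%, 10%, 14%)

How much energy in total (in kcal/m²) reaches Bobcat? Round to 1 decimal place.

2965.1 kcal/m²

Chain 1: 709500 × 0.15 × 0.12 × 0.12 × 0.15 = 229.878 kcal/m²
Chain 2: 816300 × 0.17 × 0.08 × 0.16 = 1776.2688 kcal/m²
Chain 3: 5661000 × 0.11 × 0.11 × 0.1 × 0.14 = 958.9734 kcal/m²
Total at Bobcat: 229.878 + 1776.2688 + 958.9734 = 2965.1202 kcal/m²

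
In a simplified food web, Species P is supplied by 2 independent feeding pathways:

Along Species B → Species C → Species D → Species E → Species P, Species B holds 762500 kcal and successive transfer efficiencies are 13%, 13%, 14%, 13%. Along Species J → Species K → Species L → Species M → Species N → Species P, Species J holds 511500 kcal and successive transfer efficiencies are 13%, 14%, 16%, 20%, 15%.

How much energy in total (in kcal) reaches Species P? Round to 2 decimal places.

Via Species B: 762500 × 0.13 × 0.13 × 0.14 × 0.13 = 234.52975 kcal
Via Species J: 511500 × 0.13 × 0.14 × 0.16 × 0.2 × 0.15 = 44.68464 kcal
Total at Species P: 234.52975 + 44.68464 = 279.21439 kcal

279.21 kcal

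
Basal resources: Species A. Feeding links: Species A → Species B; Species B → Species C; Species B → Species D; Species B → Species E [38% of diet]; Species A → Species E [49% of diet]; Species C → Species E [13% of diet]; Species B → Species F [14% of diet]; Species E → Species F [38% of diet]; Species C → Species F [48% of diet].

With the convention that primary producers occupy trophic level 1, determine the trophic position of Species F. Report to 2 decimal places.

Species B: 1 + 1 = 2
Species C: 1 + 2 = 3
Species D: 1 + 2 = 3
Species E: 1 + (0.38×2 + 0.49×1 + 0.13×3) = 2.64
Species F: 1 + (0.14×2 + 0.38×2.64 + 0.48×3) = 3.7232

3.72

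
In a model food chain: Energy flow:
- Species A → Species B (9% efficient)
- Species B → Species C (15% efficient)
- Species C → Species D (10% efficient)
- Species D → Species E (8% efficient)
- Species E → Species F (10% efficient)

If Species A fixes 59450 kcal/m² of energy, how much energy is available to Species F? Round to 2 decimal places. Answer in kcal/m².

0.64 kcal/m²

Species B: 59450 × 0.09 = 5350.5 kcal/m²
Species C: 5350.5 × 0.15 = 802.575 kcal/m²
Species D: 802.575 × 0.1 = 80.2575 kcal/m²
Species E: 80.2575 × 0.08 = 6.4206 kcal/m²
Species F: 6.4206 × 0.1 = 0.64206 kcal/m²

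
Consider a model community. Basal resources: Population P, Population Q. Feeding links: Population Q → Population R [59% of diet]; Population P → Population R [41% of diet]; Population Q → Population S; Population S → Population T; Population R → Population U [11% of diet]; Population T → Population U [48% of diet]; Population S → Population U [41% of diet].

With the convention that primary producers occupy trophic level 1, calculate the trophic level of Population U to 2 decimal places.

3.48

Population R: 1 + (0.59×1 + 0.41×1) = 2
Population S: 1 + 1 = 2
Population T: 1 + 2 = 3
Population U: 1 + (0.11×2 + 0.48×3 + 0.41×2) = 3.48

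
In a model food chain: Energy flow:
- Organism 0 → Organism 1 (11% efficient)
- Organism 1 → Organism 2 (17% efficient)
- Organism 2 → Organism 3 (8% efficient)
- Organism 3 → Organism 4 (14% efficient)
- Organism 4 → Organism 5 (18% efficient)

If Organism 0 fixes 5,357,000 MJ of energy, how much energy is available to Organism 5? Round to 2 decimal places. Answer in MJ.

201.95 MJ

Organism 1: 5357000 × 0.11 = 589270 MJ
Organism 2: 589270 × 0.17 = 100175.9 MJ
Organism 3: 100175.9 × 0.08 = 8014.072 MJ
Organism 4: 8014.072 × 0.14 = 1121.97008 MJ
Organism 5: 1121.97008 × 0.18 = 201.9546144 MJ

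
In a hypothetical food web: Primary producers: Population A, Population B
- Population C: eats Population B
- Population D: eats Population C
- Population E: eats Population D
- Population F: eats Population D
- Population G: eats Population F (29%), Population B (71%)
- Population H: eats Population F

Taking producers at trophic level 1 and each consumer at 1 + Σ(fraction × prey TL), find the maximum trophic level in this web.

5

Population C: 1 + 1 = 2
Population D: 1 + 2 = 3
Population E: 1 + 3 = 4
Population F: 1 + 3 = 4
Population G: 1 + (0.29×4 + 0.71×1) = 2.87
Population H: 1 + 4 = 5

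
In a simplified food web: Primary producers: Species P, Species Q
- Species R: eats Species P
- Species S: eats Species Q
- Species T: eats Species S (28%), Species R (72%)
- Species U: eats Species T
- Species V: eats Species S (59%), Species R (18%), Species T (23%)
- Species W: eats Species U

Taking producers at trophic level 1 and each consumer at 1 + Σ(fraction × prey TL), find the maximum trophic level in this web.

5

Species R: 1 + 1 = 2
Species S: 1 + 1 = 2
Species T: 1 + (0.28×2 + 0.72×2) = 3
Species U: 1 + 3 = 4
Species V: 1 + (0.59×2 + 0.18×2 + 0.23×3) = 3.23
Species W: 1 + 4 = 5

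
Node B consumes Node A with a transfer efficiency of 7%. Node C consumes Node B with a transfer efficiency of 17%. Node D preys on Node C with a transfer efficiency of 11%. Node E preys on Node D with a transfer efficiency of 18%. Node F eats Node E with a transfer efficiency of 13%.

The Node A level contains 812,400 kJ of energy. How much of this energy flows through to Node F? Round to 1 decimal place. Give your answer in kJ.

Node B: 812400 × 0.07 = 56868 kJ
Node C: 56868 × 0.17 = 9667.56 kJ
Node D: 9667.56 × 0.11 = 1063.4316 kJ
Node E: 1063.4316 × 0.18 = 191.417688 kJ
Node F: 191.417688 × 0.13 = 24.88429944 kJ

24.9 kJ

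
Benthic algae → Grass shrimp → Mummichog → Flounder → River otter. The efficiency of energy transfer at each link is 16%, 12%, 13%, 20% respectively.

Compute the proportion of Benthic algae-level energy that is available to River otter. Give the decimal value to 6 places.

0.000499

Product of link efficiencies: 0.16 × 0.12 × 0.13 × 0.2 = 0.0004992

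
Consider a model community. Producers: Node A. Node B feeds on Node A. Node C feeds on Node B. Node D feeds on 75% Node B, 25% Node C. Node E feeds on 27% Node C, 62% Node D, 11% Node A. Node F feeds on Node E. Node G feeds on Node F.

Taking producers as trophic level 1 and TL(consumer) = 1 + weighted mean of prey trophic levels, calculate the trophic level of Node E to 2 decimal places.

3.94

Node B: 1 + 1 = 2
Node C: 1 + 2 = 3
Node D: 1 + (0.75×2 + 0.25×3) = 3.25
Node E: 1 + (0.27×3 + 0.62×3.25 + 0.11×1) = 3.935
Node F: 1 + 3.935 = 4.935
Node G: 1 + 4.935 = 5.935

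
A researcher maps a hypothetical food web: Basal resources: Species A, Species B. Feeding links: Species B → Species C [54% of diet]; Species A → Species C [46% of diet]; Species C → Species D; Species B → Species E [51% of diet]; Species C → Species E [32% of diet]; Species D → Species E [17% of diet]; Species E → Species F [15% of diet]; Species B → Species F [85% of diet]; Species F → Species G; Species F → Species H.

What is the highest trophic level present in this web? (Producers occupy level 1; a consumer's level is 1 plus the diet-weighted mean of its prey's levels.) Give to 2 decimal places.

Species C: 1 + (0.54×1 + 0.46×1) = 2
Species D: 1 + 2 = 3
Species E: 1 + (0.51×1 + 0.32×2 + 0.17×3) = 2.66
Species F: 1 + (0.15×2.66 + 0.85×1) = 2.249
Species G: 1 + 2.249 = 3.249
Species H: 1 + 2.249 = 3.249

3.25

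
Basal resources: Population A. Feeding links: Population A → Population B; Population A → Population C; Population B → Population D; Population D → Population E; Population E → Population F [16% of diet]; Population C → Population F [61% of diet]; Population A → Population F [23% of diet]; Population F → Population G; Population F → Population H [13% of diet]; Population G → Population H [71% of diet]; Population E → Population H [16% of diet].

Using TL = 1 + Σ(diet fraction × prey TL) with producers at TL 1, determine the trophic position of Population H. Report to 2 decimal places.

4.95

Population B: 1 + 1 = 2
Population C: 1 + 1 = 2
Population D: 1 + 2 = 3
Population E: 1 + 3 = 4
Population F: 1 + (0.16×4 + 0.61×2 + 0.23×1) = 3.09
Population G: 1 + 3.09 = 4.09
Population H: 1 + (0.13×3.09 + 0.71×4.09 + 0.16×4) = 4.9456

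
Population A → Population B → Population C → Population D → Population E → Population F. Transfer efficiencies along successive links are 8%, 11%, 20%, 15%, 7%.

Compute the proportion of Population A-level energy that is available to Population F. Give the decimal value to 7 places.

0.0000185

Product of link efficiencies: 0.08 × 0.11 × 0.2 × 0.15 × 0.07 = 0.00001848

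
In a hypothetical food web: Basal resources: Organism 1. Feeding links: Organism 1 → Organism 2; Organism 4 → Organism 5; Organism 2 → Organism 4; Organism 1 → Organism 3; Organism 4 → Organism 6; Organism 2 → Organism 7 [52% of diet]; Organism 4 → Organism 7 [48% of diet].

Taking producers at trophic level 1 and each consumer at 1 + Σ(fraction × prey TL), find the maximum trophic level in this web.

4

Organism 2: 1 + 1 = 2
Organism 3: 1 + 1 = 2
Organism 4: 1 + 2 = 3
Organism 5: 1 + 3 = 4
Organism 6: 1 + 3 = 4
Organism 7: 1 + (0.52×2 + 0.48×3) = 3.48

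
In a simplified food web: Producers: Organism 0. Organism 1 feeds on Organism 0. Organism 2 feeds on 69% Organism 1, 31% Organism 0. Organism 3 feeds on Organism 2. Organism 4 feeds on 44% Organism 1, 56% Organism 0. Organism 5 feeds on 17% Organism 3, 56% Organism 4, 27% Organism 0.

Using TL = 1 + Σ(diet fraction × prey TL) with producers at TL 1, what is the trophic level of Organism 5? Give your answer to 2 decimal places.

Organism 1: 1 + 1 = 2
Organism 2: 1 + (0.69×2 + 0.31×1) = 2.69
Organism 3: 1 + 2.69 = 3.69
Organism 4: 1 + (0.44×2 + 0.56×1) = 2.44
Organism 5: 1 + (0.17×3.69 + 0.56×2.44 + 0.27×1) = 3.2637

3.26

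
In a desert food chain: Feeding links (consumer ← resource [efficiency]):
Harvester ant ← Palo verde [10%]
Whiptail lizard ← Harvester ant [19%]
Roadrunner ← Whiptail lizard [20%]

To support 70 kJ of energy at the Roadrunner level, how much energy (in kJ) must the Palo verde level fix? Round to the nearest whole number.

18421 kJ

Cumulative transfer efficiency: 0.1 × 0.19 × 0.2 = 0.0038
Palo verde energy = 70 / 0.0038 = 18421 kJ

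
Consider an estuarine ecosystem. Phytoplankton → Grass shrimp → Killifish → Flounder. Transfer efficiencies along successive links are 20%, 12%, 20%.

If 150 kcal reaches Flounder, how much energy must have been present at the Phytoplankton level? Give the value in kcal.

Cumulative transfer efficiency: 0.2 × 0.12 × 0.2 = 0.0048
Phytoplankton energy = 150 / 0.0048 = 31250 kcal

31250 kcal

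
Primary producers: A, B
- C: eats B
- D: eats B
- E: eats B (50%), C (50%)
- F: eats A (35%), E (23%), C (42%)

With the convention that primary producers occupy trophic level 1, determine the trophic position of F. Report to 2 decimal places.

C: 1 + 1 = 2
D: 1 + 1 = 2
E: 1 + (0.5×1 + 0.5×2) = 2.5
F: 1 + (0.35×1 + 0.23×2.5 + 0.42×2) = 2.765

2.77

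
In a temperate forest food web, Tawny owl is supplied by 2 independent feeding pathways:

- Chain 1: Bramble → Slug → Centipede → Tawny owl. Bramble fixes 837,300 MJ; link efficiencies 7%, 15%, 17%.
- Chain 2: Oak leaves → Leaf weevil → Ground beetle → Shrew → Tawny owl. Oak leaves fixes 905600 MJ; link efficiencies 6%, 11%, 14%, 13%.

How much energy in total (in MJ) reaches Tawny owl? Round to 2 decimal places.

1603.36 MJ

Chain 1: 837300 × 0.07 × 0.15 × 0.17 = 1494.5805 MJ
Chain 2: 905600 × 0.06 × 0.11 × 0.14 × 0.13 = 108.780672 MJ
Total at Tawny owl: 1494.5805 + 108.780672 = 1603.361172 MJ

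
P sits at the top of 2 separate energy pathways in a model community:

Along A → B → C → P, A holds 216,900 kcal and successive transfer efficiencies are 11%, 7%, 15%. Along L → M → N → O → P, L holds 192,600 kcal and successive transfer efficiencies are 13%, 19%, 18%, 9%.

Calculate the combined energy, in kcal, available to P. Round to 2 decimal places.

Via A: 216900 × 0.11 × 0.07 × 0.15 = 250.5195 kcal
Via L: 192600 × 0.13 × 0.19 × 0.18 × 0.09 = 77.066964 kcal
Total at P: 250.5195 + 77.066964 = 327.586464 kcal

327.59 kcal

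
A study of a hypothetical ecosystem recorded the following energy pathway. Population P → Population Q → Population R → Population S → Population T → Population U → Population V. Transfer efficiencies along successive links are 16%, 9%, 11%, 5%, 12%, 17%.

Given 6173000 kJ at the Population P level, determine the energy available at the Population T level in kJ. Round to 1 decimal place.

488.9 kJ

Population Q: 6173000 × 0.16 = 987680 kJ
Population R: 987680 × 0.09 = 88891.2 kJ
Population S: 88891.2 × 0.11 = 9778.032 kJ
Population T: 9778.032 × 0.05 = 488.9016 kJ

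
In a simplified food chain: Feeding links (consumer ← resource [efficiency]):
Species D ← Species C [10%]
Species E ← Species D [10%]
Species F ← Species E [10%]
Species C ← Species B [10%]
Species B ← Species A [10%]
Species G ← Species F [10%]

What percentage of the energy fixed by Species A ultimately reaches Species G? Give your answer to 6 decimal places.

Product of link efficiencies: 0.1 × 0.1 × 0.1 × 0.1 × 0.1 × 0.1 = 0.000001
As a percentage: 0.000001 × 100 = 0.000100%

0.000100%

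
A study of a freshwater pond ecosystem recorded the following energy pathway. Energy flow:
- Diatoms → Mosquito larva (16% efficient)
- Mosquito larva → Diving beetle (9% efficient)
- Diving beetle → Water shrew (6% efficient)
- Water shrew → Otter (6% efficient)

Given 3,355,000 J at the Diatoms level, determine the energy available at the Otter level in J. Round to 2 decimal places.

Mosquito larva: 3355000 × 0.16 = 536800 J
Diving beetle: 536800 × 0.09 = 48312 J
Water shrew: 48312 × 0.06 = 2898.72 J
Otter: 2898.72 × 0.06 = 173.9232 J

173.92 J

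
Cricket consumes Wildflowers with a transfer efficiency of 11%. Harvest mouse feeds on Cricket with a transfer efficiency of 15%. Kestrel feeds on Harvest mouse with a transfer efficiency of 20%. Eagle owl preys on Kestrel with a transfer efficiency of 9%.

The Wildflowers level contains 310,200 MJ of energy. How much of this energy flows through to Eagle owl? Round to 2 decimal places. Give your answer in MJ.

92.13 MJ

Cricket: 310200 × 0.11 = 34122 MJ
Harvest mouse: 34122 × 0.15 = 5118.3 MJ
Kestrel: 5118.3 × 0.2 = 1023.66 MJ
Eagle owl: 1023.66 × 0.09 = 92.1294 MJ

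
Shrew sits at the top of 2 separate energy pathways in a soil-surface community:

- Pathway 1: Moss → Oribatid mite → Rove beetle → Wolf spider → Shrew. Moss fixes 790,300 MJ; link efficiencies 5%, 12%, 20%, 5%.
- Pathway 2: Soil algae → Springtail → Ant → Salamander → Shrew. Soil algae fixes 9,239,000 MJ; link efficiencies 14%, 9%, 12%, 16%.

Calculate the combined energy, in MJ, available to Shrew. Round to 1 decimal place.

2282.5 MJ

Pathway 1: 790300 × 0.05 × 0.12 × 0.2 × 0.05 = 47.418 MJ
Pathway 2: 9239000 × 0.14 × 0.09 × 0.12 × 0.16 = 2235.09888 MJ
Total at Shrew: 47.418 + 2235.09888 = 2282.51688 MJ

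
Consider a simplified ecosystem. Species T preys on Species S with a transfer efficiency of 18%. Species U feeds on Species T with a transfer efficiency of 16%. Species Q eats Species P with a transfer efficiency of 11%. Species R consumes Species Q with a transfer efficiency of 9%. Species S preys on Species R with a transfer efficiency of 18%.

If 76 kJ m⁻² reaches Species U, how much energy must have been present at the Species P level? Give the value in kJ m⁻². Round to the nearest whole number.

Cumulative transfer efficiency: 0.11 × 0.09 × 0.18 × 0.18 × 0.16 = 0.0000513216
Species P energy = 76 / 0.0000513216 = 1480858 kJ m⁻²

1480858 kJ m⁻²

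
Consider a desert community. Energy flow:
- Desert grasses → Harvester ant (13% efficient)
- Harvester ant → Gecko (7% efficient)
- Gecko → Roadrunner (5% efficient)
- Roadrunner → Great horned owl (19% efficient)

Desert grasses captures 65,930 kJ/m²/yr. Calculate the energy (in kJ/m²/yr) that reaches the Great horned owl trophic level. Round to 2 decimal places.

Harvester ant: 65930 × 0.13 = 8570.9 kJ/m²/yr
Gecko: 8570.9 × 0.07 = 599.963 kJ/m²/yr
Roadrunner: 599.963 × 0.05 = 29.99815 kJ/m²/yr
Great horned owl: 29.99815 × 0.19 = 5.6996485 kJ/m²/yr

5.70 kJ/m²/yr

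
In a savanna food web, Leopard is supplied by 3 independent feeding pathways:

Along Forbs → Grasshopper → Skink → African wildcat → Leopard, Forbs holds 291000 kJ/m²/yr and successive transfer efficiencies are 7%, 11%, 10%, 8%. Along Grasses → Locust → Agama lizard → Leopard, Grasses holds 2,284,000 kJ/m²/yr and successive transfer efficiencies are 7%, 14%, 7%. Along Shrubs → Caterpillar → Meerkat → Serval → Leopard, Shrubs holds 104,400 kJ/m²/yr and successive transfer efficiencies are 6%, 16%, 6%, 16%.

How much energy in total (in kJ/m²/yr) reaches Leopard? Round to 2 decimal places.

Via Forbs: 291000 × 0.07 × 0.11 × 0.1 × 0.08 = 17.9256 kJ/m²/yr
Via Grasses: 2284000 × 0.07 × 0.14 × 0.07 = 1566.824 kJ/m²/yr
Via Shrubs: 104400 × 0.06 × 0.16 × 0.06 × 0.16 = 9.621504 kJ/m²/yr
Total at Leopard: 17.9256 + 1566.824 + 9.621504 = 1594.371104 kJ/m²/yr

1594.37 kJ/m²/yr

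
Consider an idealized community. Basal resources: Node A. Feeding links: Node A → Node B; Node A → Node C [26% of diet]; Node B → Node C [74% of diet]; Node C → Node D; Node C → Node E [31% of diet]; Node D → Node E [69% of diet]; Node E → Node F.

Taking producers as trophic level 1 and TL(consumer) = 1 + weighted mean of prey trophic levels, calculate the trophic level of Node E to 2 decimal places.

Node B: 1 + 1 = 2
Node C: 1 + (0.26×1 + 0.74×2) = 2.74
Node D: 1 + 2.74 = 3.74
Node E: 1 + (0.31×2.74 + 0.69×3.74) = 4.43
Node F: 1 + 4.43 = 5.43

4.43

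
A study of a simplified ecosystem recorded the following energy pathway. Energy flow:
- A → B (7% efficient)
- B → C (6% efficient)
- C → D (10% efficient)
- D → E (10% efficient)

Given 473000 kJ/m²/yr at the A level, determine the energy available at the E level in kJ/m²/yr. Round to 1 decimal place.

B: 473000 × 0.07 = 33110 kJ/m²/yr
C: 33110 × 0.06 = 1986.6 kJ/m²/yr
D: 1986.6 × 0.1 = 198.66 kJ/m²/yr
E: 198.66 × 0.1 = 19.866 kJ/m²/yr

19.9 kJ/m²/yr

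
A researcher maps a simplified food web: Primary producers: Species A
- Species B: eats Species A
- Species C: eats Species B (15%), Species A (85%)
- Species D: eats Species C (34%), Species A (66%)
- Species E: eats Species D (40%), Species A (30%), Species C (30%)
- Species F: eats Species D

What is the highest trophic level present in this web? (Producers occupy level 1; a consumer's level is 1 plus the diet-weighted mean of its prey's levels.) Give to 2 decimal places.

3.39

Species B: 1 + 1 = 2
Species C: 1 + (0.15×2 + 0.85×1) = 2.15
Species D: 1 + (0.34×2.15 + 0.66×1) = 2.391
Species E: 1 + (0.4×2.391 + 0.3×1 + 0.3×2.15) = 2.9014
Species F: 1 + 2.391 = 3.391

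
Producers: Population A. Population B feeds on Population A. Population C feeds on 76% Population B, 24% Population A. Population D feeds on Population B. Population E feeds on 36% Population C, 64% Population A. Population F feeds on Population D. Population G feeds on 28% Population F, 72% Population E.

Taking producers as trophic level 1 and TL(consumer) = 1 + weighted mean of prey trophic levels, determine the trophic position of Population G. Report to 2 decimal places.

Population B: 1 + 1 = 2
Population C: 1 + (0.76×2 + 0.24×1) = 2.76
Population D: 1 + 2 = 3
Population E: 1 + (0.36×2.76 + 0.64×1) = 2.6336
Population F: 1 + 3 = 4
Population G: 1 + (0.28×4 + 0.72×2.6336) = 4.016192

4.02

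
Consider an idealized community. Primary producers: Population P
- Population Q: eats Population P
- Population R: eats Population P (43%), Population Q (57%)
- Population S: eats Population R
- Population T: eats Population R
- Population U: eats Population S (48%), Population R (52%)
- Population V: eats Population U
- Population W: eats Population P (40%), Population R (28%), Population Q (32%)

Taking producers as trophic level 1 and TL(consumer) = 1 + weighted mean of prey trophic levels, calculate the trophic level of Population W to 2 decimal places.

Population Q: 1 + 1 = 2
Population R: 1 + (0.43×1 + 0.57×2) = 2.57
Population S: 1 + 2.57 = 3.57
Population T: 1 + 2.57 = 3.57
Population U: 1 + (0.48×3.57 + 0.52×2.57) = 4.05
Population V: 1 + 4.05 = 5.05
Population W: 1 + (0.4×1 + 0.28×2.57 + 0.32×2) = 2.7596

2.76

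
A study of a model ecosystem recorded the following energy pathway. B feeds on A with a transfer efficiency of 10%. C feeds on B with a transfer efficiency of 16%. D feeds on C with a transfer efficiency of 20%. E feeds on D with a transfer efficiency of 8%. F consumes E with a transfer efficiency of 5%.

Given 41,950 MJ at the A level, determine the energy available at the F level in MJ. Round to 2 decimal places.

B: 41950 × 0.1 = 4195 MJ
C: 4195 × 0.16 = 671.2 MJ
D: 671.2 × 0.2 = 134.24 MJ
E: 134.24 × 0.08 = 10.7392 MJ
F: 10.7392 × 0.05 = 0.53696 MJ

0.54 MJ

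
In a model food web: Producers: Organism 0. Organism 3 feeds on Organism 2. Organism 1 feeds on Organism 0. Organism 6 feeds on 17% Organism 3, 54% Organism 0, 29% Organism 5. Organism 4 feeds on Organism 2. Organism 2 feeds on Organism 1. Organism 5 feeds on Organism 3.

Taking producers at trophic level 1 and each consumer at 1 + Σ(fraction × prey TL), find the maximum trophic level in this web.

Organism 1: 1 + 1 = 2
Organism 2: 1 + 2 = 3
Organism 3: 1 + 3 = 4
Organism 4: 1 + 3 = 4
Organism 5: 1 + 4 = 5
Organism 6: 1 + (0.17×4 + 0.54×1 + 0.29×5) = 3.67

5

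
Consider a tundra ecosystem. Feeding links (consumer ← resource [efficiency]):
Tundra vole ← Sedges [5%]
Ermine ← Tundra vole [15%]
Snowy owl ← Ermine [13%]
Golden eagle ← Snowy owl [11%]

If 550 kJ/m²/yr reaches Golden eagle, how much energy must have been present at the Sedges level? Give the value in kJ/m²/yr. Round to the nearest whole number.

5128205 kJ/m²/yr

Cumulative transfer efficiency: 0.05 × 0.15 × 0.13 × 0.11 = 0.00010725
Sedges energy = 550 / 0.00010725 = 5128205 kJ/m²/yr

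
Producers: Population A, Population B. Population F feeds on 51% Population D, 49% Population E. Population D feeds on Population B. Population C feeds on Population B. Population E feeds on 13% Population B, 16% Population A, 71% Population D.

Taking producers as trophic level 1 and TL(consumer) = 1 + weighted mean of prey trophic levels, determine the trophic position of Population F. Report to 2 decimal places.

3.35

Population C: 1 + 1 = 2
Population D: 1 + 1 = 2
Population E: 1 + (0.13×1 + 0.16×1 + 0.71×2) = 2.71
Population F: 1 + (0.51×2 + 0.49×2.71) = 3.3479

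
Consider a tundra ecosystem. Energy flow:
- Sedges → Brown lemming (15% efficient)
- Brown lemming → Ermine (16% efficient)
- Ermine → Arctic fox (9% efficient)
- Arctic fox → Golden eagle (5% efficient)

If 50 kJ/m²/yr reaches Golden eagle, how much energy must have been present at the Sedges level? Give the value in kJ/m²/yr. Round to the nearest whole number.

462963 kJ/m²/yr

Cumulative transfer efficiency: 0.15 × 0.16 × 0.09 × 0.05 = 0.000108
Sedges energy = 50 / 0.000108 = 462963 kJ/m²/yr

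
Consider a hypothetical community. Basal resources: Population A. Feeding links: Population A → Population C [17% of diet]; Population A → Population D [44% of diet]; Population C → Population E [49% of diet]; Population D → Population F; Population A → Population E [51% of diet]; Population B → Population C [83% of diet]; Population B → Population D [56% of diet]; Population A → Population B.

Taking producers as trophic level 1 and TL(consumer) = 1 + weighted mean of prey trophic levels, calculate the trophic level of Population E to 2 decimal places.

Population B: 1 + 1 = 2
Population C: 1 + (0.83×2 + 0.17×1) = 2.83
Population D: 1 + (0.56×2 + 0.44×1) = 2.56
Population E: 1 + (0.51×1 + 0.49×2.83) = 2.8967
Population F: 1 + 2.56 = 3.56

2.90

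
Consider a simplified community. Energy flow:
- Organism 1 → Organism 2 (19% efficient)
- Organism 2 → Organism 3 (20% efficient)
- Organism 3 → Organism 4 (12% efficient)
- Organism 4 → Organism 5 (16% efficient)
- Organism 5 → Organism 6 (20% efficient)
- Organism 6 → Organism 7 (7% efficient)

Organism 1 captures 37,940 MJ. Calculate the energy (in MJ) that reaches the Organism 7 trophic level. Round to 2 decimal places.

0.39 MJ

Organism 2: 37940 × 0.19 = 7208.6 MJ
Organism 3: 7208.6 × 0.2 = 1441.72 MJ
Organism 4: 1441.72 × 0.12 = 173.0064 MJ
Organism 5: 173.0064 × 0.16 = 27.681024 MJ
Organism 6: 27.681024 × 0.2 = 5.5362048 MJ
Organism 7: 5.5362048 × 0.07 = 0.387534336 MJ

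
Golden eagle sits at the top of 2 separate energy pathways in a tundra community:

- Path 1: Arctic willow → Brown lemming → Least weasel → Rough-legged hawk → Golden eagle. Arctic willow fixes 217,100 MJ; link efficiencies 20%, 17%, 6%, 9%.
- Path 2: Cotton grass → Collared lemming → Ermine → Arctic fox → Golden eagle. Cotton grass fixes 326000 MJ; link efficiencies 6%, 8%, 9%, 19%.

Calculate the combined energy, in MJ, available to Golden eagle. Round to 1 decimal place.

66.6 MJ

Path 1: 217100 × 0.2 × 0.17 × 0.06 × 0.09 = 39.85956 MJ
Path 2: 326000 × 0.06 × 0.08 × 0.09 × 0.19 = 26.75808 MJ
Total at Golden eagle: 39.85956 + 26.75808 = 66.61764 MJ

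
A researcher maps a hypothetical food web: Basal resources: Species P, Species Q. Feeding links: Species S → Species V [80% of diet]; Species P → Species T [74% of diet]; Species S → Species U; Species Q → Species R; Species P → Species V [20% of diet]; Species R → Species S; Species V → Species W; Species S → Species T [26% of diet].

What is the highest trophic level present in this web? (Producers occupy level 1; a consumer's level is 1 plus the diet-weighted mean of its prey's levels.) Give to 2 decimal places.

Species R: 1 + 1 = 2
Species S: 1 + 2 = 3
Species T: 1 + (0.74×1 + 0.26×3) = 2.52
Species U: 1 + 3 = 4
Species V: 1 + (0.2×1 + 0.8×3) = 3.6
Species W: 1 + 3.6 = 4.6

4.60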